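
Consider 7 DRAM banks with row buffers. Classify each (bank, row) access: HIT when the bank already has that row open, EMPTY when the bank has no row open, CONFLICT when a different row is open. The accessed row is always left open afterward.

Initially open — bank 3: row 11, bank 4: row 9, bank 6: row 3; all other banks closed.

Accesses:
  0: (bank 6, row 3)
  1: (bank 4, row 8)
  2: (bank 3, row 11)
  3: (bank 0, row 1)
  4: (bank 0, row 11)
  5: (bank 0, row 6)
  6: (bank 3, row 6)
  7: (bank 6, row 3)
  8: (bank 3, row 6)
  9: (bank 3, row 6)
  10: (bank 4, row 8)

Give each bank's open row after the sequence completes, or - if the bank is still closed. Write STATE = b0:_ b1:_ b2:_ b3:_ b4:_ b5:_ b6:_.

0: bank 6 row 3 — prev 3 → HIT
1: bank 4 row 8 — prev 9 → CONFLICT
2: bank 3 row 11 — prev 11 → HIT
3: bank 0 row 1 — prev None → EMPTY
4: bank 0 row 11 — prev 1 → CONFLICT
5: bank 0 row 6 — prev 11 → CONFLICT
6: bank 3 row 6 — prev 11 → CONFLICT
7: bank 6 row 3 — prev 3 → HIT
8: bank 3 row 6 — prev 6 → HIT
9: bank 3 row 6 — prev 6 → HIT
10: bank 4 row 8 — prev 8 → HIT

STATE = b0:6 b1:- b2:- b3:6 b4:8 b5:- b6:3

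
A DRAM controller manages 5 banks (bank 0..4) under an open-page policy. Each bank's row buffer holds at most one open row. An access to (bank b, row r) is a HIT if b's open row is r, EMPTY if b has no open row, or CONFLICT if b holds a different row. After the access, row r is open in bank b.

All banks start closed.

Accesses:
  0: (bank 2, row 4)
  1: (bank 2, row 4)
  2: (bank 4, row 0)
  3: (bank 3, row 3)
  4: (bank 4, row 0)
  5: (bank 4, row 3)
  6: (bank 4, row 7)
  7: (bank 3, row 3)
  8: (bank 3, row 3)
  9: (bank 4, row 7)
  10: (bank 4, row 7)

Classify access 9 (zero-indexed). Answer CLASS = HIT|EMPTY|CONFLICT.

step 0: bank2 None->4 [EMPTY]
step 1: bank2 4->4 [HIT]
step 2: bank4 None->0 [EMPTY]
step 3: bank3 None->3 [EMPTY]
step 4: bank4 0->0 [HIT]
step 5: bank4 0->3 [CONFLICT]
step 6: bank4 3->7 [CONFLICT]
step 7: bank3 3->3 [HIT]
step 8: bank3 3->3 [HIT]
step 9: bank4 7->7 [HIT]
step 10: bank4 7->7 [HIT]

CLASS = HIT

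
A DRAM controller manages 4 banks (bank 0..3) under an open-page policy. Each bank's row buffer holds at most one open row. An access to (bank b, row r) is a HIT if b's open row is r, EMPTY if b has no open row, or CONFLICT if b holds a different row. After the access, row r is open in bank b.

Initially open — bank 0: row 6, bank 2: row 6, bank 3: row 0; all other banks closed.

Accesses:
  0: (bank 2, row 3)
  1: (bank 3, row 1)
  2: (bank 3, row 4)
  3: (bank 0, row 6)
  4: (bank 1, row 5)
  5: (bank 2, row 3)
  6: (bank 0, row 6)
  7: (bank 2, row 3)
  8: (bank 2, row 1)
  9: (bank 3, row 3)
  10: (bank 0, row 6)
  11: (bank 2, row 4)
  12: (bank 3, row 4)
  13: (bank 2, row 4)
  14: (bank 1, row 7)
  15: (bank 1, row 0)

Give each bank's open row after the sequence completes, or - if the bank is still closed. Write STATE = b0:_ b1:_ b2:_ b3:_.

#0 (2,3) C  (was 6)
#1 (3,1) C  (was 0)
#2 (3,4) C  (was 1)
#3 (0,6) H  (was 6)
#4 (1,5) E
#5 (2,3) H  (was 3)
#6 (0,6) H  (was 6)
#7 (2,3) H  (was 3)
#8 (2,1) C  (was 3)
#9 (3,3) C  (was 4)
#10 (0,6) H  (was 6)
#11 (2,4) C  (was 1)
#12 (3,4) C  (was 3)
#13 (2,4) H  (was 4)
#14 (1,7) C  (was 5)
#15 (1,0) C  (was 7)

STATE = b0:6 b1:0 b2:4 b3:4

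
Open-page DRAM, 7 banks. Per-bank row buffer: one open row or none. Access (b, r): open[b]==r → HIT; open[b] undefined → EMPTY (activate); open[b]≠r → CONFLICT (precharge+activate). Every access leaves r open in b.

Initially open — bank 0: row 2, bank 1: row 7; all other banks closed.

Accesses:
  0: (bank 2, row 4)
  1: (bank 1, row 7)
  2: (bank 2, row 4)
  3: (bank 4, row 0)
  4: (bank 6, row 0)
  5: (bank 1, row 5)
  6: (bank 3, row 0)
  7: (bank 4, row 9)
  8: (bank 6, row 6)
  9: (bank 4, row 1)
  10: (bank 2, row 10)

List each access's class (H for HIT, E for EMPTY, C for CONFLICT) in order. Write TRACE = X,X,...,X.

#0 (2,4) E
#1 (1,7) H  (was 7)
#2 (2,4) H  (was 4)
#3 (4,0) E
#4 (6,0) E
#5 (1,5) C  (was 7)
#6 (3,0) E
#7 (4,9) C  (was 0)
#8 (6,6) C  (was 0)
#9 (4,1) C  (was 9)
#10 (2,10) C  (was 4)

TRACE = E,H,H,E,E,C,E,C,C,C,C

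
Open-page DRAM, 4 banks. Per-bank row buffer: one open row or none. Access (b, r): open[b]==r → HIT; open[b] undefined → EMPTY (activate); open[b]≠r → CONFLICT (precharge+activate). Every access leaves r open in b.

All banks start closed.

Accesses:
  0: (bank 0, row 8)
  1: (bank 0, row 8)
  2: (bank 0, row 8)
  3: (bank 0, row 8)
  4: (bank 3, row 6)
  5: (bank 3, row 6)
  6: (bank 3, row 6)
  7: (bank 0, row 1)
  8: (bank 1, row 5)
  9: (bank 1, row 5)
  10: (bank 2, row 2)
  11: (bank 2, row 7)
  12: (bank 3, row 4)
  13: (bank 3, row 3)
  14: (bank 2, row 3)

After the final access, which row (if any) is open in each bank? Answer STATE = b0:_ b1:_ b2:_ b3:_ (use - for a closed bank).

STATE = b0:1 b1:5 b2:3 b3:3

  [0] b0 r8: no row ⇒ E
  [1] b0 r8: had r8 ⇒ H
  [2] b0 r8: had r8 ⇒ H
  [3] b0 r8: had r8 ⇒ H
  [4] b3 r6: no row ⇒ E
  [5] b3 r6: had r6 ⇒ H
  [6] b3 r6: had r6 ⇒ H
  [7] b0 r1: had r8 ⇒ C
  [8] b1 r5: no row ⇒ E
  [9] b1 r5: had r5 ⇒ H
  [10] b2 r2: no row ⇒ E
  [11] b2 r7: had r2 ⇒ C
  [12] b3 r4: had r6 ⇒ C
  [13] b3 r3: had r4 ⇒ C
  [14] b2 r3: had r7 ⇒ C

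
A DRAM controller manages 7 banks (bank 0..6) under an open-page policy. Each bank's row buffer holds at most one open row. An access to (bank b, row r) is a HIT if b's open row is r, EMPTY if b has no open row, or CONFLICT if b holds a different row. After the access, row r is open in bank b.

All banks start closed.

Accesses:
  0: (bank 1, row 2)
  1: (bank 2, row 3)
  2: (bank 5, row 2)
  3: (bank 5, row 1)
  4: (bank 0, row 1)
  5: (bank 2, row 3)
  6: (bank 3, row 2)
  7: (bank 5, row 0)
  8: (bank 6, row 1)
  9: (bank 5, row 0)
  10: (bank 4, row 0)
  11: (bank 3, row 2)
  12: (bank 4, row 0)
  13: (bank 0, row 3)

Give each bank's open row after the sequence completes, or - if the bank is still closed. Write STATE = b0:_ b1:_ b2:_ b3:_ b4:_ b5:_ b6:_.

#0 (1,2) E
#1 (2,3) E
#2 (5,2) E
#3 (5,1) C  (was 2)
#4 (0,1) E
#5 (2,3) H  (was 3)
#6 (3,2) E
#7 (5,0) C  (was 1)
#8 (6,1) E
#9 (5,0) H  (was 0)
#10 (4,0) E
#11 (3,2) H  (was 2)
#12 (4,0) H  (was 0)
#13 (0,3) C  (was 1)

STATE = b0:3 b1:2 b2:3 b3:2 b4:0 b5:0 b6:1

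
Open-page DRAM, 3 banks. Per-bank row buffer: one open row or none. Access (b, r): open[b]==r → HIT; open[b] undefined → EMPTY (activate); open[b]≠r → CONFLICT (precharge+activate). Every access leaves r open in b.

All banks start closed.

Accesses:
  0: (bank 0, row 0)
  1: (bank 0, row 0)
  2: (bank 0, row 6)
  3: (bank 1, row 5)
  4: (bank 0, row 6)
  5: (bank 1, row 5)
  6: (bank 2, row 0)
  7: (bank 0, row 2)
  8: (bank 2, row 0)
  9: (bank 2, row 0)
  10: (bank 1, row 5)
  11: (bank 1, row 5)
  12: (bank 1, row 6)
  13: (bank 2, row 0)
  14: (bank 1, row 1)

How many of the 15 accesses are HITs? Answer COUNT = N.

#0 (0,0) E
#1 (0,0) H  (was 0)
#2 (0,6) C  (was 0)
#3 (1,5) E
#4 (0,6) H  (was 6)
#5 (1,5) H  (was 5)
#6 (2,0) E
#7 (0,2) C  (was 6)
#8 (2,0) H  (was 0)
#9 (2,0) H  (was 0)
#10 (1,5) H  (was 5)
#11 (1,5) H  (was 5)
#12 (1,6) C  (was 5)
#13 (2,0) H  (was 0)
#14 (1,1) C  (was 6)

COUNT = 8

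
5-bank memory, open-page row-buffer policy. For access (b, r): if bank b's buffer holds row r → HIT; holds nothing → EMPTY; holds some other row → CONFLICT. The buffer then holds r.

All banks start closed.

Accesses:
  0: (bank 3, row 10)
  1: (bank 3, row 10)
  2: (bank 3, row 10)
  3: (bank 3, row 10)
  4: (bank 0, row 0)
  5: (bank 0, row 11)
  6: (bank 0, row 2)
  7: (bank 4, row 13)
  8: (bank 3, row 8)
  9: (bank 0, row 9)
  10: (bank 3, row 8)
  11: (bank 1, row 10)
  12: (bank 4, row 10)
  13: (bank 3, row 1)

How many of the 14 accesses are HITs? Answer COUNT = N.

  [0] b3 r10: no row ⇒ E
  [1] b3 r10: had r10 ⇒ H
  [2] b3 r10: had r10 ⇒ H
  [3] b3 r10: had r10 ⇒ H
  [4] b0 r0: no row ⇒ E
  [5] b0 r11: had r0 ⇒ C
  [6] b0 r2: had r11 ⇒ C
  [7] b4 r13: no row ⇒ E
  [8] b3 r8: had r10 ⇒ C
  [9] b0 r9: had r2 ⇒ C
  [10] b3 r8: had r8 ⇒ H
  [11] b1 r10: no row ⇒ E
  [12] b4 r10: had r13 ⇒ C
  [13] b3 r1: had r8 ⇒ C

COUNT = 4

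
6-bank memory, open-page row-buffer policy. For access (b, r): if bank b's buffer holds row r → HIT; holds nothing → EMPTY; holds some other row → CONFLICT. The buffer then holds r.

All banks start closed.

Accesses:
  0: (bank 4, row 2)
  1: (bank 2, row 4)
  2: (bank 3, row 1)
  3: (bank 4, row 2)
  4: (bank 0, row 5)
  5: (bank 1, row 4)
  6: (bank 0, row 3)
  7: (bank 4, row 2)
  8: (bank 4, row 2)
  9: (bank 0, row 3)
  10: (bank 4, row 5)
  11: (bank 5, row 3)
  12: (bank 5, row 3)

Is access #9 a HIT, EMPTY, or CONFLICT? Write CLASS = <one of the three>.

#0 (4,2) E
#1 (2,4) E
#2 (3,1) E
#3 (4,2) H  (was 2)
#4 (0,5) E
#5 (1,4) E
#6 (0,3) C  (was 5)
#7 (4,2) H  (was 2)
#8 (4,2) H  (was 2)
#9 (0,3) H  (was 3)
#10 (4,5) C  (was 2)
#11 (5,3) E
#12 (5,3) H  (was 3)

CLASS = HIT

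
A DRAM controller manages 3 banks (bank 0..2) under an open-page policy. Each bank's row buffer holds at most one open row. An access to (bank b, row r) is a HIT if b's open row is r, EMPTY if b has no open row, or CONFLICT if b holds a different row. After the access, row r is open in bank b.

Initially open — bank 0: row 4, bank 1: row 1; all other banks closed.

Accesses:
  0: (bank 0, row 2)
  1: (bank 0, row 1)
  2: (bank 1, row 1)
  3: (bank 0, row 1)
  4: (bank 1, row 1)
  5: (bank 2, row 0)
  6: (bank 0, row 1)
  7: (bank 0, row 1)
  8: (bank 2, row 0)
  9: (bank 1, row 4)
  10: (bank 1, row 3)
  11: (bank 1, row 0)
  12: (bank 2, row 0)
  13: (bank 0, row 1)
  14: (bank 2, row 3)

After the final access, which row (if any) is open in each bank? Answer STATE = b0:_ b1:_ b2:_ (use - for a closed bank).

step 0: bank0 4->2 [CONFLICT]
step 1: bank0 2->1 [CONFLICT]
step 2: bank1 1->1 [HIT]
step 3: bank0 1->1 [HIT]
step 4: bank1 1->1 [HIT]
step 5: bank2 None->0 [EMPTY]
step 6: bank0 1->1 [HIT]
step 7: bank0 1->1 [HIT]
step 8: bank2 0->0 [HIT]
step 9: bank1 1->4 [CONFLICT]
step 10: bank1 4->3 [CONFLICT]
step 11: bank1 3->0 [CONFLICT]
step 12: bank2 0->0 [HIT]
step 13: bank0 1->1 [HIT]
step 14: bank2 0->3 [CONFLICT]

STATE = b0:1 b1:0 b2:3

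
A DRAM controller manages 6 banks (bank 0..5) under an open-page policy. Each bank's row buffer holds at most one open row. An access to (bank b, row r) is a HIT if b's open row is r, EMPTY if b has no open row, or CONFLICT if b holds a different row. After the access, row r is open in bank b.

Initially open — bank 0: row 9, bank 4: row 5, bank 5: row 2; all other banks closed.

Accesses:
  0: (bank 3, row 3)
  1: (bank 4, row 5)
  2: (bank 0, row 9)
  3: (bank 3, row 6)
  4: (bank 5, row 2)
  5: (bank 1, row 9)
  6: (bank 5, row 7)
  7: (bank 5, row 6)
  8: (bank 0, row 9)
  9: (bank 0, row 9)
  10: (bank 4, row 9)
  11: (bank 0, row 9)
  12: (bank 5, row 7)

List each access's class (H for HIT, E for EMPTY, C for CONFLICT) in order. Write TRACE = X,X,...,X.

TRACE = E,H,H,C,H,E,C,C,H,H,C,H,C

0: bank 3 row 3 — prev None → EMPTY
1: bank 4 row 5 — prev 5 → HIT
2: bank 0 row 9 — prev 9 → HIT
3: bank 3 row 6 — prev 3 → CONFLICT
4: bank 5 row 2 — prev 2 → HIT
5: bank 1 row 9 — prev None → EMPTY
6: bank 5 row 7 — prev 2 → CONFLICT
7: bank 5 row 6 — prev 7 → CONFLICT
8: bank 0 row 9 — prev 9 → HIT
9: bank 0 row 9 — prev 9 → HIT
10: bank 4 row 9 — prev 5 → CONFLICT
11: bank 0 row 9 — prev 9 → HIT
12: bank 5 row 7 — prev 6 → CONFLICT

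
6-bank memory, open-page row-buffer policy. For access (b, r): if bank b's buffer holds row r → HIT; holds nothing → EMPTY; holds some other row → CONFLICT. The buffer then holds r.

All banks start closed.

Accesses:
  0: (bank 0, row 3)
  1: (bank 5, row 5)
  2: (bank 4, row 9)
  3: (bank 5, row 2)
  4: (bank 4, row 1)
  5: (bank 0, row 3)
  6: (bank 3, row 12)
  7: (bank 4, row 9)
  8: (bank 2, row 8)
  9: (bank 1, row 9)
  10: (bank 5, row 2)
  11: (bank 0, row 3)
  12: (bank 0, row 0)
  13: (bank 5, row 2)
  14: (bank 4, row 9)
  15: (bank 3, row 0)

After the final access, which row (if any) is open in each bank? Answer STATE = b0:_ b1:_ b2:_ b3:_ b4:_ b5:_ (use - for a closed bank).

STATE = b0:0 b1:9 b2:8 b3:0 b4:9 b5:2

step 0: bank0 None->3 [EMPTY]
step 1: bank5 None->5 [EMPTY]
step 2: bank4 None->9 [EMPTY]
step 3: bank5 5->2 [CONFLICT]
step 4: bank4 9->1 [CONFLICT]
step 5: bank0 3->3 [HIT]
step 6: bank3 None->12 [EMPTY]
step 7: bank4 1->9 [CONFLICT]
step 8: bank2 None->8 [EMPTY]
step 9: bank1 None->9 [EMPTY]
step 10: bank5 2->2 [HIT]
step 11: bank0 3->3 [HIT]
step 12: bank0 3->0 [CONFLICT]
step 13: bank5 2->2 [HIT]
step 14: bank4 9->9 [HIT]
step 15: bank3 12->0 [CONFLICT]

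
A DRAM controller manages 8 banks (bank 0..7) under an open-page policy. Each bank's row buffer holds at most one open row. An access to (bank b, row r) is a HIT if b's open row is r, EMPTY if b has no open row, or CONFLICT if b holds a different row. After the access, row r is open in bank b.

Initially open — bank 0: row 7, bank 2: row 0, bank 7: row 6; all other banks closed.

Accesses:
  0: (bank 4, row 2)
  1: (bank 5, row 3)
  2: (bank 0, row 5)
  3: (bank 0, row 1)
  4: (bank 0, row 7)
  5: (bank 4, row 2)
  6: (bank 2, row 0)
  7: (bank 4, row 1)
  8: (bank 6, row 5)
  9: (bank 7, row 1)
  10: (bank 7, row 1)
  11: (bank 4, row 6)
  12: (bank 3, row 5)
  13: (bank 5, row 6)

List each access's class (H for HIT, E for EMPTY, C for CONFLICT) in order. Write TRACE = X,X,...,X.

TRACE = E,E,C,C,C,H,H,C,E,C,H,C,E,C

0: bank 4 row 2 — prev None → EMPTY
1: bank 5 row 3 — prev None → EMPTY
2: bank 0 row 5 — prev 7 → CONFLICT
3: bank 0 row 1 — prev 5 → CONFLICT
4: bank 0 row 7 — prev 1 → CONFLICT
5: bank 4 row 2 — prev 2 → HIT
6: bank 2 row 0 — prev 0 → HIT
7: bank 4 row 1 — prev 2 → CONFLICT
8: bank 6 row 5 — prev None → EMPTY
9: bank 7 row 1 — prev 6 → CONFLICT
10: bank 7 row 1 — prev 1 → HIT
11: bank 4 row 6 — prev 1 → CONFLICT
12: bank 3 row 5 — prev None → EMPTY
13: bank 5 row 6 — prev 3 → CONFLICT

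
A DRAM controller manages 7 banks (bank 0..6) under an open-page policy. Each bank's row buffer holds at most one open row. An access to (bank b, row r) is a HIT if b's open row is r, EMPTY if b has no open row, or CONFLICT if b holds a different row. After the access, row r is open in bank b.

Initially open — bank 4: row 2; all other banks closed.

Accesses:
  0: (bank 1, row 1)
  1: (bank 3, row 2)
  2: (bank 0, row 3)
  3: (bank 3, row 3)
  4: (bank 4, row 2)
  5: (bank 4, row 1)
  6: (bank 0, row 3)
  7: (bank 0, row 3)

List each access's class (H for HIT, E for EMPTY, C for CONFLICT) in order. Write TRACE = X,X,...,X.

  [0] b1 r1: no row ⇒ E
  [1] b3 r2: no row ⇒ E
  [2] b0 r3: no row ⇒ E
  [3] b3 r3: had r2 ⇒ C
  [4] b4 r2: had r2 ⇒ H
  [5] b4 r1: had r2 ⇒ C
  [6] b0 r3: had r3 ⇒ H
  [7] b0 r3: had r3 ⇒ H

TRACE = E,E,E,C,H,C,H,H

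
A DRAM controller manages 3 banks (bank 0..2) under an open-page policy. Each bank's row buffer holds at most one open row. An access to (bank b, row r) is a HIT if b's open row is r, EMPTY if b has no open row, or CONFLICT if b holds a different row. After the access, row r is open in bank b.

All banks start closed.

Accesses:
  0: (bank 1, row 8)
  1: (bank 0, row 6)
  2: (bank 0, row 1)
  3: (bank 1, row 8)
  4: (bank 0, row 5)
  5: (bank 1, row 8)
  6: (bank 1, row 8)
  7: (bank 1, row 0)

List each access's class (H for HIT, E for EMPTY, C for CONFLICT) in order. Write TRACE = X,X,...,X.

TRACE = E,E,C,H,C,H,H,C

0: bank 1 row 8 — prev None → EMPTY
1: bank 0 row 6 — prev None → EMPTY
2: bank 0 row 1 — prev 6 → CONFLICT
3: bank 1 row 8 — prev 8 → HIT
4: bank 0 row 5 — prev 1 → CONFLICT
5: bank 1 row 8 — prev 8 → HIT
6: bank 1 row 8 — prev 8 → HIT
7: bank 1 row 0 — prev 8 → CONFLICT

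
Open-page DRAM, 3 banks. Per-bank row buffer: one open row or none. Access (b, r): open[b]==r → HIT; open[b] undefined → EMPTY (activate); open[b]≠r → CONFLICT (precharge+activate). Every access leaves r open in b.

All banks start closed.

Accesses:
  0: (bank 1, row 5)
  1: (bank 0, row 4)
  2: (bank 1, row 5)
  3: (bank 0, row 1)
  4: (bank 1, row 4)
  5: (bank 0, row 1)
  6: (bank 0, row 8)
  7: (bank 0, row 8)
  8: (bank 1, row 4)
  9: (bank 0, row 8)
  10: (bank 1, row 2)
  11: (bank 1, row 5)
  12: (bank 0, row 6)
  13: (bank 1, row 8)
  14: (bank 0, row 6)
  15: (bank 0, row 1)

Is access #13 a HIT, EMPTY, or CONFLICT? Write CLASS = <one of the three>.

  [0] b1 r5: no row ⇒ E
  [1] b0 r4: no row ⇒ E
  [2] b1 r5: had r5 ⇒ H
  [3] b0 r1: had r4 ⇒ C
  [4] b1 r4: had r5 ⇒ C
  [5] b0 r1: had r1 ⇒ H
  [6] b0 r8: had r1 ⇒ C
  [7] b0 r8: had r8 ⇒ H
  [8] b1 r4: had r4 ⇒ H
  [9] b0 r8: had r8 ⇒ H
  [10] b1 r2: had r4 ⇒ C
  [11] b1 r5: had r2 ⇒ C
  [12] b0 r6: had r8 ⇒ C
  [13] b1 r8: had r5 ⇒ C
  [14] b0 r6: had r6 ⇒ H
  [15] b0 r1: had r6 ⇒ C

CLASS = CONFLICT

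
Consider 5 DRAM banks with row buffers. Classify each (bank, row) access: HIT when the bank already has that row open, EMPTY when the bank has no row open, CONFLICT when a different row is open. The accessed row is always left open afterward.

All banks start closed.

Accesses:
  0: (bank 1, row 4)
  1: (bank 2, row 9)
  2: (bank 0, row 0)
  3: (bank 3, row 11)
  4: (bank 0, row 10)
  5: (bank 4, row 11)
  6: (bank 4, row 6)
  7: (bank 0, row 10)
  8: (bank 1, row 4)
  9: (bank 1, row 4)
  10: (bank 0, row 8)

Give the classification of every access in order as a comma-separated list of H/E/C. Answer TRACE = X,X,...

TRACE = E,E,E,E,C,E,C,H,H,H,C

  [0] b1 r4: no row ⇒ E
  [1] b2 r9: no row ⇒ E
  [2] b0 r0: no row ⇒ E
  [3] b3 r11: no row ⇒ E
  [4] b0 r10: had r0 ⇒ C
  [5] b4 r11: no row ⇒ E
  [6] b4 r6: had r11 ⇒ C
  [7] b0 r10: had r10 ⇒ H
  [8] b1 r4: had r4 ⇒ H
  [9] b1 r4: had r4 ⇒ H
  [10] b0 r8: had r10 ⇒ C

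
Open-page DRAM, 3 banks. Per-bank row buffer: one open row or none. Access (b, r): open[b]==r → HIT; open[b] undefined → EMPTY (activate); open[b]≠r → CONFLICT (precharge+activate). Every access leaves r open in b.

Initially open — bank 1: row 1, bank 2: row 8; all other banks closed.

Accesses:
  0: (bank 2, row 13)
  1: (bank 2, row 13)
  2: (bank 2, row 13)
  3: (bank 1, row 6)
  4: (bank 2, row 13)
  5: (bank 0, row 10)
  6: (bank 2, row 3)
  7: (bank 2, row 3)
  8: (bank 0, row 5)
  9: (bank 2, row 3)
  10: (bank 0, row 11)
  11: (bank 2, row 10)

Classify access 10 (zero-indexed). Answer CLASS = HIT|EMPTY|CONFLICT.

step 0: bank2 8->13 [CONFLICT]
step 1: bank2 13->13 [HIT]
step 2: bank2 13->13 [HIT]
step 3: bank1 1->6 [CONFLICT]
step 4: bank2 13->13 [HIT]
step 5: bank0 None->10 [EMPTY]
step 6: bank2 13->3 [CONFLICT]
step 7: bank2 3->3 [HIT]
step 8: bank0 10->5 [CONFLICT]
step 9: bank2 3->3 [HIT]
step 10: bank0 5->11 [CONFLICT]
step 11: bank2 3->10 [CONFLICT]

CLASS = CONFLICT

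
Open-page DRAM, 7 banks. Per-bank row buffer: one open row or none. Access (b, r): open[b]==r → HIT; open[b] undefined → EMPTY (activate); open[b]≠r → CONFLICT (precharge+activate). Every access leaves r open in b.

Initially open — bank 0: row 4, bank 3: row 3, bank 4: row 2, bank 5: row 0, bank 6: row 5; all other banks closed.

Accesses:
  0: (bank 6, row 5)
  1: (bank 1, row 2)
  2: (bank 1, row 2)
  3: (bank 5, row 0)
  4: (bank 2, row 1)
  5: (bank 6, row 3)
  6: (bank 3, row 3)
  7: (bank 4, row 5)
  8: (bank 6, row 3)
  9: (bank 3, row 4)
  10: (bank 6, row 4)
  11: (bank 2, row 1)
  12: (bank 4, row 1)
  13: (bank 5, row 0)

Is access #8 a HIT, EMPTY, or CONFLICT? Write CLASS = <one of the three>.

CLASS = HIT

0: bank 6 row 5 — prev 5 → HIT
1: bank 1 row 2 — prev None → EMPTY
2: bank 1 row 2 — prev 2 → HIT
3: bank 5 row 0 — prev 0 → HIT
4: bank 2 row 1 — prev None → EMPTY
5: bank 6 row 3 — prev 5 → CONFLICT
6: bank 3 row 3 — prev 3 → HIT
7: bank 4 row 5 — prev 2 → CONFLICT
8: bank 6 row 3 — prev 3 → HIT
9: bank 3 row 4 — prev 3 → CONFLICT
10: bank 6 row 4 — prev 3 → CONFLICT
11: bank 2 row 1 — prev 1 → HIT
12: bank 4 row 1 — prev 5 → CONFLICT
13: bank 5 row 0 — prev 0 → HIT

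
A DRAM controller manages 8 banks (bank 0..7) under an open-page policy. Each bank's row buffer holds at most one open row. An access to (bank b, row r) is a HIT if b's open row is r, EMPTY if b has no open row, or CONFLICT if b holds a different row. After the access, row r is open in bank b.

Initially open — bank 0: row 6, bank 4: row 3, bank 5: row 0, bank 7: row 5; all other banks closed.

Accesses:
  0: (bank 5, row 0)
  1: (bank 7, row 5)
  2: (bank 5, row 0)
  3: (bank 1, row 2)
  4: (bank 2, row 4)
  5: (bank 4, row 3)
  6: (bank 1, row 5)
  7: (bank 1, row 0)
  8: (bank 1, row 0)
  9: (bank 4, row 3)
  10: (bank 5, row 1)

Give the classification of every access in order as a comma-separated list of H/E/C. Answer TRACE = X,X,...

step 0: bank5 0->0 [HIT]
step 1: bank7 5->5 [HIT]
step 2: bank5 0->0 [HIT]
step 3: bank1 None->2 [EMPTY]
step 4: bank2 None->4 [EMPTY]
step 5: bank4 3->3 [HIT]
step 6: bank1 2->5 [CONFLICT]
step 7: bank1 5->0 [CONFLICT]
step 8: bank1 0->0 [HIT]
step 9: bank4 3->3 [HIT]
step 10: bank5 0->1 [CONFLICT]

TRACE = H,H,H,E,E,H,C,C,H,H,C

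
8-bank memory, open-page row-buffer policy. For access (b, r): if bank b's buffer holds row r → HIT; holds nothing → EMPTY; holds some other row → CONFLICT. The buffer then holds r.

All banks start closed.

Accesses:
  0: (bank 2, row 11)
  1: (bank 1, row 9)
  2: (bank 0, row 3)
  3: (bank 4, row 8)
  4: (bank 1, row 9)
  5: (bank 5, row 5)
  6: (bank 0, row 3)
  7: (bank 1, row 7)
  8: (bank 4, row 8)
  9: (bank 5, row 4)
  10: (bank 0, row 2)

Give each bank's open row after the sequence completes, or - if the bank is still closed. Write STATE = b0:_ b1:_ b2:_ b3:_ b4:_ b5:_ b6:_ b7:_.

0: bank 2 row 11 — prev None → EMPTY
1: bank 1 row 9 — prev None → EMPTY
2: bank 0 row 3 — prev None → EMPTY
3: bank 4 row 8 — prev None → EMPTY
4: bank 1 row 9 — prev 9 → HIT
5: bank 5 row 5 — prev None → EMPTY
6: bank 0 row 3 — prev 3 → HIT
7: bank 1 row 7 — prev 9 → CONFLICT
8: bank 4 row 8 — prev 8 → HIT
9: bank 5 row 4 — prev 5 → CONFLICT
10: bank 0 row 2 — prev 3 → CONFLICT

STATE = b0:2 b1:7 b2:11 b3:- b4:8 b5:4 b6:- b7:-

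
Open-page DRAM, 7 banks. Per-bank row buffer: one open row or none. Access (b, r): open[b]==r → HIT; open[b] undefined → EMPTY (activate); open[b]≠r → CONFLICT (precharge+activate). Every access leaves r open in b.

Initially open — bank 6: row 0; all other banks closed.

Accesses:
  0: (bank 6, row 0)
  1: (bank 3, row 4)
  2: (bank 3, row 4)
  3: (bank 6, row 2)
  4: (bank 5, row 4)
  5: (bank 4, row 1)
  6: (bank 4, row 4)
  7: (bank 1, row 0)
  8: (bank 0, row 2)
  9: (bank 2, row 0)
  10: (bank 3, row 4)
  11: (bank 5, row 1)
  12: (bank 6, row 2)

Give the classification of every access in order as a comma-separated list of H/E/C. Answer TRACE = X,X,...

step 0: bank6 0->0 [HIT]
step 1: bank3 None->4 [EMPTY]
step 2: bank3 4->4 [HIT]
step 3: bank6 0->2 [CONFLICT]
step 4: bank5 None->4 [EMPTY]
step 5: bank4 None->1 [EMPTY]
step 6: bank4 1->4 [CONFLICT]
step 7: bank1 None->0 [EMPTY]
step 8: bank0 None->2 [EMPTY]
step 9: bank2 None->0 [EMPTY]
step 10: bank3 4->4 [HIT]
step 11: bank5 4->1 [CONFLICT]
step 12: bank6 2->2 [HIT]

TRACE = H,E,H,C,E,E,C,E,E,E,H,C,H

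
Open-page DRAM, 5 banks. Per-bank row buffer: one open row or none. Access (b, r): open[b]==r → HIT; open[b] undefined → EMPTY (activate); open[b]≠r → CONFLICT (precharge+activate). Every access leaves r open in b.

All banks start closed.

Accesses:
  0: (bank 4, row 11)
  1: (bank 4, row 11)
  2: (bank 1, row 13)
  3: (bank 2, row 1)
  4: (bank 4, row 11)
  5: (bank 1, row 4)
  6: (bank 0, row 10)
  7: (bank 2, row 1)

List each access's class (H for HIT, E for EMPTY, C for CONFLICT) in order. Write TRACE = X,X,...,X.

TRACE = E,H,E,E,H,C,E,H

0: bank 4 row 11 — prev None → EMPTY
1: bank 4 row 11 — prev 11 → HIT
2: bank 1 row 13 — prev None → EMPTY
3: bank 2 row 1 — prev None → EMPTY
4: bank 4 row 11 — prev 11 → HIT
5: bank 1 row 4 — prev 13 → CONFLICT
6: bank 0 row 10 — prev None → EMPTY
7: bank 2 row 1 — prev 1 → HIT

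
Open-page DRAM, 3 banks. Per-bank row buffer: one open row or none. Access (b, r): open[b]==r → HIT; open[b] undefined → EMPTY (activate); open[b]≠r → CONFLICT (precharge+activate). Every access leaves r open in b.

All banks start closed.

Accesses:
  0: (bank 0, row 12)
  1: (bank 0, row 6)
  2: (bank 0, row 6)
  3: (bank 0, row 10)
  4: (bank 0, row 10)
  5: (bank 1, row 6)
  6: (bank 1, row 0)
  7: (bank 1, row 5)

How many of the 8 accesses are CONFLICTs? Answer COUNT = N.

step 0: bank0 None->12 [EMPTY]
step 1: bank0 12->6 [CONFLICT]
step 2: bank0 6->6 [HIT]
step 3: bank0 6->10 [CONFLICT]
step 4: bank0 10->10 [HIT]
step 5: bank1 None->6 [EMPTY]
step 6: bank1 6->0 [CONFLICT]
step 7: bank1 0->5 [CONFLICT]

COUNT = 4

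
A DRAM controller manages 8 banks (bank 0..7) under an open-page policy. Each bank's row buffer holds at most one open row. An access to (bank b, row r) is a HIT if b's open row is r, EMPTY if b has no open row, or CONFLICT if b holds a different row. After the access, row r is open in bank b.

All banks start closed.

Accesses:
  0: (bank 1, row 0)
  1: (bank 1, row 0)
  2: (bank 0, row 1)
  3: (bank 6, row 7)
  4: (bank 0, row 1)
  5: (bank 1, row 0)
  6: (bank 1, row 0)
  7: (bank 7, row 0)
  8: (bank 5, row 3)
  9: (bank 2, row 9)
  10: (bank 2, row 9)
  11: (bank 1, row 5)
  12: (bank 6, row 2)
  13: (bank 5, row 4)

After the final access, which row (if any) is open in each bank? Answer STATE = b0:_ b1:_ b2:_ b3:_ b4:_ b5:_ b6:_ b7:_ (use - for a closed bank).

STATE = b0:1 b1:5 b2:9 b3:- b4:- b5:4 b6:2 b7:0

#0 (1,0) E
#1 (1,0) H  (was 0)
#2 (0,1) E
#3 (6,7) E
#4 (0,1) H  (was 1)
#5 (1,0) H  (was 0)
#6 (1,0) H  (was 0)
#7 (7,0) E
#8 (5,3) E
#9 (2,9) E
#10 (2,9) H  (was 9)
#11 (1,5) C  (was 0)
#12 (6,2) C  (was 7)
#13 (5,4) C  (was 3)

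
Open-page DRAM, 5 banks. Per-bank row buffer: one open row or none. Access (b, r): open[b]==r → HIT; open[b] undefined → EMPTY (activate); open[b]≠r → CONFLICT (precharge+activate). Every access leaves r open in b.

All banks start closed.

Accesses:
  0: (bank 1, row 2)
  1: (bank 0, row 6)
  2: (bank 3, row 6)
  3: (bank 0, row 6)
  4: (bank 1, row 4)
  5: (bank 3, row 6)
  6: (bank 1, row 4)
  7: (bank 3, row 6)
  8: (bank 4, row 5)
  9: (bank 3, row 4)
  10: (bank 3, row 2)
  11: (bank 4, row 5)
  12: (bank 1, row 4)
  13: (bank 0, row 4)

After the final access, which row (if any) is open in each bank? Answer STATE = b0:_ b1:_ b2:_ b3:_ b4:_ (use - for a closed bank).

STATE = b0:4 b1:4 b2:- b3:2 b4:5

#0 (1,2) E
#1 (0,6) E
#2 (3,6) E
#3 (0,6) H  (was 6)
#4 (1,4) C  (was 2)
#5 (3,6) H  (was 6)
#6 (1,4) H  (was 4)
#7 (3,6) H  (was 6)
#8 (4,5) E
#9 (3,4) C  (was 6)
#10 (3,2) C  (was 4)
#11 (4,5) H  (was 5)
#12 (1,4) H  (was 4)
#13 (0,4) C  (was 6)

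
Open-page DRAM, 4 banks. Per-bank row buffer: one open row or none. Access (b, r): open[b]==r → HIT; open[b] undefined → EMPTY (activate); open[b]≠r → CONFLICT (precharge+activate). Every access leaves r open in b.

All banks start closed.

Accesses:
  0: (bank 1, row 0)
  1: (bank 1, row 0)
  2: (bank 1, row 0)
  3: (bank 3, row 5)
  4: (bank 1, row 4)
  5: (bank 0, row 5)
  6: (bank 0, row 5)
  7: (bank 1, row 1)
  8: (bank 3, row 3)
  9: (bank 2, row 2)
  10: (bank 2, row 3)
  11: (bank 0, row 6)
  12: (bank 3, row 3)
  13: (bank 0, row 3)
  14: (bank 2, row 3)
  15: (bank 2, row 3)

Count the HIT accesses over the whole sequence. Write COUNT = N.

#0 (1,0) E
#1 (1,0) H  (was 0)
#2 (1,0) H  (was 0)
#3 (3,5) E
#4 (1,4) C  (was 0)
#5 (0,5) E
#6 (0,5) H  (was 5)
#7 (1,1) C  (was 4)
#8 (3,3) C  (was 5)
#9 (2,2) E
#10 (2,3) C  (was 2)
#11 (0,6) C  (was 5)
#12 (3,3) H  (was 3)
#13 (0,3) C  (was 6)
#14 (2,3) H  (was 3)
#15 (2,3) H  (was 3)

COUNT = 6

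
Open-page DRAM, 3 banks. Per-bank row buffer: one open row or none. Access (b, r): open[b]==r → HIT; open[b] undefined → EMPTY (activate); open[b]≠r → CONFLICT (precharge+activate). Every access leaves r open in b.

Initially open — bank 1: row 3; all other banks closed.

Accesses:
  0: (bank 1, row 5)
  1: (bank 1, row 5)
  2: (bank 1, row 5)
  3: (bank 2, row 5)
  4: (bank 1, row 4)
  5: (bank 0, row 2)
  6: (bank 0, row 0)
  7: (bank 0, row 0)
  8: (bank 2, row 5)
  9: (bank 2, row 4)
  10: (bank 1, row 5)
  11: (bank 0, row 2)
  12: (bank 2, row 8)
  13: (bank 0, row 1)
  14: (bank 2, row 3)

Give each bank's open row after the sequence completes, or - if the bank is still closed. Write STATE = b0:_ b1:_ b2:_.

STATE = b0:1 b1:5 b2:3

  [0] b1 r5: had r3 ⇒ C
  [1] b1 r5: had r5 ⇒ H
  [2] b1 r5: had r5 ⇒ H
  [3] b2 r5: no row ⇒ E
  [4] b1 r4: had r5 ⇒ C
  [5] b0 r2: no row ⇒ E
  [6] b0 r0: had r2 ⇒ C
  [7] b0 r0: had r0 ⇒ H
  [8] b2 r5: had r5 ⇒ H
  [9] b2 r4: had r5 ⇒ C
  [10] b1 r5: had r4 ⇒ C
  [11] b0 r2: had r0 ⇒ C
  [12] b2 r8: had r4 ⇒ C
  [13] b0 r1: had r2 ⇒ C
  [14] b2 r3: had r8 ⇒ C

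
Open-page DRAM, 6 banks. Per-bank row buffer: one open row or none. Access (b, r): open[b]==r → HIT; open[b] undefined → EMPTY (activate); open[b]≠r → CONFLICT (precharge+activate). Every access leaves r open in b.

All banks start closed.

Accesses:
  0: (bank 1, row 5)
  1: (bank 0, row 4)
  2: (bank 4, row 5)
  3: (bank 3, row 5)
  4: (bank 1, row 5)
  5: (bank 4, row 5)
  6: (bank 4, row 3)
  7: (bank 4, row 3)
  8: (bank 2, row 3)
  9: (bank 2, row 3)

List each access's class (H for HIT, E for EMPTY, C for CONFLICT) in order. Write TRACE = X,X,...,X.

#0 (1,5) E
#1 (0,4) E
#2 (4,5) E
#3 (3,5) E
#4 (1,5) H  (was 5)
#5 (4,5) H  (was 5)
#6 (4,3) C  (was 5)
#7 (4,3) H  (was 3)
#8 (2,3) E
#9 (2,3) H  (was 3)

TRACE = E,E,E,E,H,H,C,H,E,H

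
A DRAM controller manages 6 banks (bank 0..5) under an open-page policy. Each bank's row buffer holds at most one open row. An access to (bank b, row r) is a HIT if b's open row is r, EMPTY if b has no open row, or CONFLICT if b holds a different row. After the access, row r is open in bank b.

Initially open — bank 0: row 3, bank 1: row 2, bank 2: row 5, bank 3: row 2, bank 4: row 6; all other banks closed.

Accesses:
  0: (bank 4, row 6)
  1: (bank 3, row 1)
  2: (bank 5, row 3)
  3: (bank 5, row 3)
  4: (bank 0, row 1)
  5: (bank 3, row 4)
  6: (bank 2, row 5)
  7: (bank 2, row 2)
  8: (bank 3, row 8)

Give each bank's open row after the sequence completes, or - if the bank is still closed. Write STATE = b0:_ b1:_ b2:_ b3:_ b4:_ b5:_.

step 0: bank4 6->6 [HIT]
step 1: bank3 2->1 [CONFLICT]
step 2: bank5 None->3 [EMPTY]
step 3: bank5 3->3 [HIT]
step 4: bank0 3->1 [CONFLICT]
step 5: bank3 1->4 [CONFLICT]
step 6: bank2 5->5 [HIT]
step 7: bank2 5->2 [CONFLICT]
step 8: bank3 4->8 [CONFLICT]

STATE = b0:1 b1:2 b2:2 b3:8 b4:6 b5:3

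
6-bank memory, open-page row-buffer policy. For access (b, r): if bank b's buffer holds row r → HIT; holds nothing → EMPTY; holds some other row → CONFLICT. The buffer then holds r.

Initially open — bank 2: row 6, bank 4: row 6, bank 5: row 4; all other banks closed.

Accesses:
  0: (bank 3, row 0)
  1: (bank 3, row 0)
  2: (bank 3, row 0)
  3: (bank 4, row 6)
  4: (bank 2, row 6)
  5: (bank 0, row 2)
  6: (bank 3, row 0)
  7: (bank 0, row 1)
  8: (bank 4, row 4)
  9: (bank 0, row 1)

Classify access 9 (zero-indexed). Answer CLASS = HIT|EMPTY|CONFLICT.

0: bank 3 row 0 — prev None → EMPTY
1: bank 3 row 0 — prev 0 → HIT
2: bank 3 row 0 — prev 0 → HIT
3: bank 4 row 6 — prev 6 → HIT
4: bank 2 row 6 — prev 6 → HIT
5: bank 0 row 2 — prev None → EMPTY
6: bank 3 row 0 — prev 0 → HIT
7: bank 0 row 1 — prev 2 → CONFLICT
8: bank 4 row 4 — prev 6 → CONFLICT
9: bank 0 row 1 — prev 1 → HIT

CLASS = HIT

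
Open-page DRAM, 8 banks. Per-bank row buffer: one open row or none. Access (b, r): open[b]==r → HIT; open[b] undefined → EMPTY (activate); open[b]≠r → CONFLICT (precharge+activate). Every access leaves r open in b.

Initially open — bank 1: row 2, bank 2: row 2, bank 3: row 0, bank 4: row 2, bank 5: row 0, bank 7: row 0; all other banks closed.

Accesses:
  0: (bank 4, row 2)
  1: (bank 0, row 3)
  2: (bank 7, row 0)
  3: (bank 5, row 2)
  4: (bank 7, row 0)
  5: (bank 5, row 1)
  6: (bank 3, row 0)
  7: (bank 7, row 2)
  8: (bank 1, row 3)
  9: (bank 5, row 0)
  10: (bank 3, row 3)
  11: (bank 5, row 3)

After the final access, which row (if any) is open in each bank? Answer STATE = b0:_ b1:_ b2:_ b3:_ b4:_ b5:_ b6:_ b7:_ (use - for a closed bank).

0: bank 4 row 2 — prev 2 → HIT
1: bank 0 row 3 — prev None → EMPTY
2: bank 7 row 0 — prev 0 → HIT
3: bank 5 row 2 — prev 0 → CONFLICT
4: bank 7 row 0 — prev 0 → HIT
5: bank 5 row 1 — prev 2 → CONFLICT
6: bank 3 row 0 — prev 0 → HIT
7: bank 7 row 2 — prev 0 → CONFLICT
8: bank 1 row 3 — prev 2 → CONFLICT
9: bank 5 row 0 — prev 1 → CONFLICT
10: bank 3 row 3 — prev 0 → CONFLICT
11: bank 5 row 3 — prev 0 → CONFLICT

STATE = b0:3 b1:3 b2:2 b3:3 b4:2 b5:3 b6:- b7:2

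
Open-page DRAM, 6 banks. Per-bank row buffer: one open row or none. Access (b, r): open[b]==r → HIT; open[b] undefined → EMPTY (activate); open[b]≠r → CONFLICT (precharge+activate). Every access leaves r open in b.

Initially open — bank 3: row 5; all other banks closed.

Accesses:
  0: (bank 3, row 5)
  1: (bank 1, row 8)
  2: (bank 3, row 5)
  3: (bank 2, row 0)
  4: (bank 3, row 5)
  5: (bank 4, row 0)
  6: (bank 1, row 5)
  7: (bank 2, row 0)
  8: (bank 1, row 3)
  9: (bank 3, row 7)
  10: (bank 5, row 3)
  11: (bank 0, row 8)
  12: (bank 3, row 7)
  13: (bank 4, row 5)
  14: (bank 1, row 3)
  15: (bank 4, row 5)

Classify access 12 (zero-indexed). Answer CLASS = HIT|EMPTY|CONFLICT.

CLASS = HIT

0: bank 3 row 5 — prev 5 → HIT
1: bank 1 row 8 — prev None → EMPTY
2: bank 3 row 5 — prev 5 → HIT
3: bank 2 row 0 — prev None → EMPTY
4: bank 3 row 5 — prev 5 → HIT
5: bank 4 row 0 — prev None → EMPTY
6: bank 1 row 5 — prev 8 → CONFLICT
7: bank 2 row 0 — prev 0 → HIT
8: bank 1 row 3 — prev 5 → CONFLICT
9: bank 3 row 7 — prev 5 → CONFLICT
10: bank 5 row 3 — prev None → EMPTY
11: bank 0 row 8 — prev None → EMPTY
12: bank 3 row 7 — prev 7 → HIT
13: bank 4 row 5 — prev 0 → CONFLICT
14: bank 1 row 3 — prev 3 → HIT
15: bank 4 row 5 — prev 5 → HIT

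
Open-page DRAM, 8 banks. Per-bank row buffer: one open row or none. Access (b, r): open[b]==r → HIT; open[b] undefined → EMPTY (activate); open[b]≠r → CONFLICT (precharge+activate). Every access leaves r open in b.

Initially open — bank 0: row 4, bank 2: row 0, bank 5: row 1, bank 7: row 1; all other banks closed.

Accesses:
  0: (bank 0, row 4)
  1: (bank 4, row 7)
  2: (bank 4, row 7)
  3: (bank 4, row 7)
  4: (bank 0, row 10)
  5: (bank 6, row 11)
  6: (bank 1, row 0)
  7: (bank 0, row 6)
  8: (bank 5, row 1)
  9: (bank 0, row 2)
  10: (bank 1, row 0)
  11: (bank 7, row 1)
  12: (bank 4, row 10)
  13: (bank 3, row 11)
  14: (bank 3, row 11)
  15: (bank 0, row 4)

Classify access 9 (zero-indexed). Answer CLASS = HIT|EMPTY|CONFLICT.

step 0: bank0 4->4 [HIT]
step 1: bank4 None->7 [EMPTY]
step 2: bank4 7->7 [HIT]
step 3: bank4 7->7 [HIT]
step 4: bank0 4->10 [CONFLICT]
step 5: bank6 None->11 [EMPTY]
step 6: bank1 None->0 [EMPTY]
step 7: bank0 10->6 [CONFLICT]
step 8: bank5 1->1 [HIT]
step 9: bank0 6->2 [CONFLICT]
step 10: bank1 0->0 [HIT]
step 11: bank7 1->1 [HIT]
step 12: bank4 7->10 [CONFLICT]
step 13: bank3 None->11 [EMPTY]
step 14: bank3 11->11 [HIT]
step 15: bank0 2->4 [CONFLICT]

CLASS = CONFLICT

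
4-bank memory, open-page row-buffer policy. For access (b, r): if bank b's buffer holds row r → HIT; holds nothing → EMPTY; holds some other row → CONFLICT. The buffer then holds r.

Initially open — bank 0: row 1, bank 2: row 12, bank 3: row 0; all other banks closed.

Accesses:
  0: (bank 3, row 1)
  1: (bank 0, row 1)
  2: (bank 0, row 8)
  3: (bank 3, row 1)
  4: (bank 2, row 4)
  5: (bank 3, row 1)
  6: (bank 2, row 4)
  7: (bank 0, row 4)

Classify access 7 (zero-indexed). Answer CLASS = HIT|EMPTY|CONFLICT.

CLASS = CONFLICT

#0 (3,1) C  (was 0)
#1 (0,1) H  (was 1)
#2 (0,8) C  (was 1)
#3 (3,1) H  (was 1)
#4 (2,4) C  (was 12)
#5 (3,1) H  (was 1)
#6 (2,4) H  (was 4)
#7 (0,4) C  (was 8)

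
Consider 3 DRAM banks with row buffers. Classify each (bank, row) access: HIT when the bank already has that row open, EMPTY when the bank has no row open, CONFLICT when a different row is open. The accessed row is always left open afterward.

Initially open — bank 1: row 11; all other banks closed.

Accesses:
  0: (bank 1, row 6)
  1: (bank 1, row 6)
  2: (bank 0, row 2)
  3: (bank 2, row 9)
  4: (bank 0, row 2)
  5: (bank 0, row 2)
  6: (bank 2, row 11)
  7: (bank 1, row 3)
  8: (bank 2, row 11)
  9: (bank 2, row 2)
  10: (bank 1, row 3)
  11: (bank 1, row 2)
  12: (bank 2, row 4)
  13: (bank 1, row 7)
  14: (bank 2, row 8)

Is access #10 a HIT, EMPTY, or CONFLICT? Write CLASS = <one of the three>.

CLASS = HIT

  [0] b1 r6: had r11 ⇒ C
  [1] b1 r6: had r6 ⇒ H
  [2] b0 r2: no row ⇒ E
  [3] b2 r9: no row ⇒ E
  [4] b0 r2: had r2 ⇒ H
  [5] b0 r2: had r2 ⇒ H
  [6] b2 r11: had r9 ⇒ C
  [7] b1 r3: had r6 ⇒ C
  [8] b2 r11: had r11 ⇒ H
  [9] b2 r2: had r11 ⇒ C
  [10] b1 r3: had r3 ⇒ H
  [11] b1 r2: had r3 ⇒ C
  [12] b2 r4: had r2 ⇒ C
  [13] b1 r7: had r2 ⇒ C
  [14] b2 r8: had r4 ⇒ C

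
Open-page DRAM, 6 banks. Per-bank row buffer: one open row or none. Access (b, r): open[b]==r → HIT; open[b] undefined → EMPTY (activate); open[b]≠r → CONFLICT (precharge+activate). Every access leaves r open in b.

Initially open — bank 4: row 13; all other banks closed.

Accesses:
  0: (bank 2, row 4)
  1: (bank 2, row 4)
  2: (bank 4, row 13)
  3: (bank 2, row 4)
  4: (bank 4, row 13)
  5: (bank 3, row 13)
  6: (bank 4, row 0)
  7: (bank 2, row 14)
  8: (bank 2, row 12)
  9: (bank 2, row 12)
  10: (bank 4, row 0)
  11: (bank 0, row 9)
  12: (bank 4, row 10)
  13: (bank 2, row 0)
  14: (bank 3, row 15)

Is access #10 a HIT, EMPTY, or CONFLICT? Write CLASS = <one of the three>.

CLASS = HIT

#0 (2,4) E
#1 (2,4) H  (was 4)
#2 (4,13) H  (was 13)
#3 (2,4) H  (was 4)
#4 (4,13) H  (was 13)
#5 (3,13) E
#6 (4,0) C  (was 13)
#7 (2,14) C  (was 4)
#8 (2,12) C  (was 14)
#9 (2,12) H  (was 12)
#10 (4,0) H  (was 0)
#11 (0,9) E
#12 (4,10) C  (was 0)
#13 (2,0) C  (was 12)
#14 (3,15) C  (was 13)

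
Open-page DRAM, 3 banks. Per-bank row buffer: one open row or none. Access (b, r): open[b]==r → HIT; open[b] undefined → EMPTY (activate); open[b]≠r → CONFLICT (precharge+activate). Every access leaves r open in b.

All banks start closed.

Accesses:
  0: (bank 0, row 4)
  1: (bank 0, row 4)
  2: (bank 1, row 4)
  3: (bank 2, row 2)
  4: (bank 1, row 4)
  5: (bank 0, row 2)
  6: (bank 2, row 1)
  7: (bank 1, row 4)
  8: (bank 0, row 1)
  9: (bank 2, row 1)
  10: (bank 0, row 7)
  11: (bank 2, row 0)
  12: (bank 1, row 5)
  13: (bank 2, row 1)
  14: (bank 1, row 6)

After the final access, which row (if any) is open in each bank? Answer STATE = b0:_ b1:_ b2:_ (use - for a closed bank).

STATE = b0:7 b1:6 b2:1

  [0] b0 r4: no row ⇒ E
  [1] b0 r4: had r4 ⇒ H
  [2] b1 r4: no row ⇒ E
  [3] b2 r2: no row ⇒ E
  [4] b1 r4: had r4 ⇒ H
  [5] b0 r2: had r4 ⇒ C
  [6] b2 r1: had r2 ⇒ C
  [7] b1 r4: had r4 ⇒ H
  [8] b0 r1: had r2 ⇒ C
  [9] b2 r1: had r1 ⇒ H
  [10] b0 r7: had r1 ⇒ C
  [11] b2 r0: had r1 ⇒ C
  [12] b1 r5: had r4 ⇒ C
  [13] b2 r1: had r0 ⇒ C
  [14] b1 r6: had r5 ⇒ C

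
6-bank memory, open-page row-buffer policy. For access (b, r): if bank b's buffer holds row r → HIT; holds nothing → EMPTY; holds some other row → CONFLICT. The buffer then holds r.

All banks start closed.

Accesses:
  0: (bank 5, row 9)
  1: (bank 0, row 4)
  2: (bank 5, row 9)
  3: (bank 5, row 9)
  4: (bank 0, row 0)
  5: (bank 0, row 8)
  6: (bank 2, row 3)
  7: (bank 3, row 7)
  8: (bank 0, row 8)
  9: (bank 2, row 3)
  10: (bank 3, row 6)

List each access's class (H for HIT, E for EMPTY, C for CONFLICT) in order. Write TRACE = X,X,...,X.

TRACE = E,E,H,H,C,C,E,E,H,H,C

step 0: bank5 None->9 [EMPTY]
step 1: bank0 None->4 [EMPTY]
step 2: bank5 9->9 [HIT]
step 3: bank5 9->9 [HIT]
step 4: bank0 4->0 [CONFLICT]
step 5: bank0 0->8 [CONFLICT]
step 6: bank2 None->3 [EMPTY]
step 7: bank3 None->7 [EMPTY]
step 8: bank0 8->8 [HIT]
step 9: bank2 3->3 [HIT]
step 10: bank3 7->6 [CONFLICT]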